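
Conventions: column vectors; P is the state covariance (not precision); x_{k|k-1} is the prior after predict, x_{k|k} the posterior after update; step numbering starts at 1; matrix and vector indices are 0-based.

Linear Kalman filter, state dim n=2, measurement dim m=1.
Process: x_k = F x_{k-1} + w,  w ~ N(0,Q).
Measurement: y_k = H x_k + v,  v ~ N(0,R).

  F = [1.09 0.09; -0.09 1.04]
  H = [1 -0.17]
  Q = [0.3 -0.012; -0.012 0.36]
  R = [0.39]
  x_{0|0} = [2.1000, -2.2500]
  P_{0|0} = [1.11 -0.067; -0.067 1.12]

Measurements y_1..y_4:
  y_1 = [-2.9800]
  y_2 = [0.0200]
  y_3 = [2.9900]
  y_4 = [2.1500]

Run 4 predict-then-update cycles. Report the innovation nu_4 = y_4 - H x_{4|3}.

innov = [0.6443]

step 1: x^-=[2.0865, -2.5290]  P^-=[1.6147 -0.0915; -0.0915 1.5929]  S=[2.0819]  K=[0.7831; -0.1740]  nu=[-5.4964]  x^+=[-2.2177, -1.5726]  P^+=[0.3381 0.1922; 0.1922 1.5299]
step 2: x^-=[-2.5588, -1.4359]  P^-=[0.7518 0.3144; 0.3144 1.9815]  S=[1.0922]  K=[0.6394; -0.0206]  nu=[2.3347]  x^+=[-1.0660, -1.4839]  P^+=[0.3053 0.3287; 0.3287 1.9810]
step 3: x^-=[-1.2955, -1.4473]  P^-=[0.7432 0.5135; 0.5135 2.4436]  S=[1.0293]  K=[0.6373; 0.0953]  nu=[4.0394]  x^+=[1.2788, -1.0625]  P^+=[0.3252 0.4510; 0.4510 2.4343]
step 4: x^-=[1.2983, -1.2201]  P^-=[0.7946 0.6915; 0.6915 2.9111]  S=[1.0336]  K=[0.6550; 0.1902]  nu=[0.6443]  x^+=[1.7203, -1.0975]  P^+=[0.3511 0.5627; 0.5627 2.8737]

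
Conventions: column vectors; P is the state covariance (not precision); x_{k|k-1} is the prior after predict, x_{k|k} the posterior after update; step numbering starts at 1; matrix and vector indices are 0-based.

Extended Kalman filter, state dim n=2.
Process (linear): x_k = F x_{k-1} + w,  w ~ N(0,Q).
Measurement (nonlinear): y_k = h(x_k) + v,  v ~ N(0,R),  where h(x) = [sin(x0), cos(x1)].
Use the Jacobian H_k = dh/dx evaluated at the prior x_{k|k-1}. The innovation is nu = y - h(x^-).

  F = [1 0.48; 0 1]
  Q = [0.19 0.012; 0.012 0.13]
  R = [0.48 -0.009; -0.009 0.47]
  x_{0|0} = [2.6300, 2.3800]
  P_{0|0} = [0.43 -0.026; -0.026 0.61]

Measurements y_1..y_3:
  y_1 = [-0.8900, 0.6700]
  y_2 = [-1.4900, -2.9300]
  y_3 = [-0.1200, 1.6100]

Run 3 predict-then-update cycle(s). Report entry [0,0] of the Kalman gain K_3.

K[0,0] = 0.7101

step 1: x^-=[3.7724, 2.3800]  P^-=[0.7356 0.2788; 0.2788 0.7400]  H_jac=[-0.8076 0.0000; 0.0000 -0.6901]  S=[0.9597 0.1464; 0.1464 0.8224]  K=[-0.5996 -0.1272; -0.1438 -0.5953]  nu=[-0.3002, 1.3937]  x^+=[3.7751, 1.5934]  P^+=[0.3550 0.0788; 0.0788 0.4036]
step 2: x^-=[4.5399, 1.5934]  P^-=[0.7136 0.2846; 0.2846 0.5336]  H_jac=[-0.1716 0.0000; 0.0000 -0.9997]  S=[0.5010 0.0398; 0.0398 1.0033]  K=[-0.2226 -0.2747; -0.0554 -0.5295]  nu=[-0.5048, -2.9074]  x^+=[5.4510, 3.1608]  P^+=[0.6082 0.1271; 0.1271 0.2484]
step 3: x^-=[6.9682, 3.1608]  P^-=[0.9775 0.2584; 0.2584 0.3784]  H_jac=[0.7744 0.0000; 0.0000 0.0192]  S=[1.0662 -0.0052; -0.0052 0.4701]  K=[0.7101 0.0184; 0.1878 0.0175]  nu=[-0.7527, 2.6098]  x^+=[6.4816, 3.0653]  P^+=[0.4399 0.1162; 0.1162 0.3407]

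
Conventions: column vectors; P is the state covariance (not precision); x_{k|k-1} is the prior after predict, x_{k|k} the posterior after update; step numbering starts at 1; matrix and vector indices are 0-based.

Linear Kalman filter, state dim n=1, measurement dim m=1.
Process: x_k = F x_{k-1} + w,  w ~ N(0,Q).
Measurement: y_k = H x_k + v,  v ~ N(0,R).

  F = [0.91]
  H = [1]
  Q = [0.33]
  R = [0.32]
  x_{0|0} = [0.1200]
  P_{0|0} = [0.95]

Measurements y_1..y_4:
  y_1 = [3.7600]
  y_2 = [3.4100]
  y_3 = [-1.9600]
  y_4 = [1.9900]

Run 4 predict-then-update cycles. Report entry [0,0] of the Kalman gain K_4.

step 1: x^-=[0.1092]  P^-=[1.1167]  S=[1.4367]  K=[0.7773]  nu=[3.6508]  x^+=[2.9468]  P^+=[0.2487]
step 2: x^-=[2.6816]  P^-=[0.5360]  S=[0.8560]  K=[0.6262]  nu=[0.7284]  x^+=[3.1377]  P^+=[0.2004]
step 3: x^-=[2.8553]  P^-=[0.4959]  S=[0.8159]  K=[0.6078]  nu=[-4.8153]  x^+=[-0.0715]  P^+=[0.1945]
step 4: x^-=[-0.0650]  P^-=[0.4911]  S=[0.8111]  K=[0.6055]  nu=[2.0550]  x^+=[1.1792]  P^+=[0.1937]

K[0,0] = 0.6055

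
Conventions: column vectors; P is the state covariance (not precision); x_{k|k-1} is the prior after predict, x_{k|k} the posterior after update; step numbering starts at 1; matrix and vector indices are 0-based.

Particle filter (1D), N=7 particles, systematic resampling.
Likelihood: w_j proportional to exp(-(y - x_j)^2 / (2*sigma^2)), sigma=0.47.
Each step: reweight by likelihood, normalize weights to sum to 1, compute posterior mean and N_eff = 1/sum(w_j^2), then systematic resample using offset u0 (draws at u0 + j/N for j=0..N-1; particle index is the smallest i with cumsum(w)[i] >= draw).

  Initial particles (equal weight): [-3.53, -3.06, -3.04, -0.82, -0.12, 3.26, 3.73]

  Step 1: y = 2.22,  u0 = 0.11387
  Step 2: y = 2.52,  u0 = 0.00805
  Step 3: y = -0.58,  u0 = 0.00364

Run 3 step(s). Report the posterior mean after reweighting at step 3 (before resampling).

post_mean = 3.2600

step 1: w=[0.0000, 0.0000, 0.0000, 0.0000, 0.0000, 0.9377, 0.0622]  mean=3.2891  Neff=1.1322  idx=[5, 5, 5, 5, 5, 5, 6]
step 2: w=[0.1632, 0.1632, 0.1632, 0.1632, 0.1632, 0.1632, 0.0205]  mean=3.2696  Neff=6.2375  idx=[0, 0, 1, 2, 3, 4, 5]
step 3: w=[0.1429, 0.1429, 0.1429, 0.1429, 0.1429, 0.1429, 0.1429]  mean=3.2600  Neff=7.0000  idx=[0, 1, 2, 3, 4, 5, 6]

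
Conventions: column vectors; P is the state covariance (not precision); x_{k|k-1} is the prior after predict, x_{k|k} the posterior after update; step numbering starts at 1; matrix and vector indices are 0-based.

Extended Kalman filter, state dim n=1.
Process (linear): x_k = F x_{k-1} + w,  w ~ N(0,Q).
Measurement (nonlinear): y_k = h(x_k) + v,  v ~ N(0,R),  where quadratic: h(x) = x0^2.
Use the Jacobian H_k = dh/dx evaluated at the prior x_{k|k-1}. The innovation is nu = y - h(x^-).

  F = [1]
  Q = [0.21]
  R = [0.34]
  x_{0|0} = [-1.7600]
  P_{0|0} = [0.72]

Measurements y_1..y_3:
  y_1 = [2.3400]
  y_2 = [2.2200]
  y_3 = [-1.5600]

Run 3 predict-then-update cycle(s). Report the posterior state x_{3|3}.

step 1: x^-=[-1.7600]  P^-=[0.9300]  H_jac=[-3.5200]  S=[11.8631]  K=[-0.2759]  nu=[-0.7576]  x^+=[-1.5509]  P^+=[0.0267]
step 2: x^-=[-1.5509]  P^-=[0.2367]  H_jac=[-3.1019]  S=[2.6170]  K=[-0.2805]  nu=[-0.1854]  x^+=[-1.4989]  P^+=[0.0307]
step 3: x^-=[-1.4989]  P^-=[0.2407]  H_jac=[-2.9979]  S=[2.5036]  K=[-0.2883]  nu=[-3.8068]  x^+=[-0.4015]  P^+=[0.0327]

x_post = [-0.4015]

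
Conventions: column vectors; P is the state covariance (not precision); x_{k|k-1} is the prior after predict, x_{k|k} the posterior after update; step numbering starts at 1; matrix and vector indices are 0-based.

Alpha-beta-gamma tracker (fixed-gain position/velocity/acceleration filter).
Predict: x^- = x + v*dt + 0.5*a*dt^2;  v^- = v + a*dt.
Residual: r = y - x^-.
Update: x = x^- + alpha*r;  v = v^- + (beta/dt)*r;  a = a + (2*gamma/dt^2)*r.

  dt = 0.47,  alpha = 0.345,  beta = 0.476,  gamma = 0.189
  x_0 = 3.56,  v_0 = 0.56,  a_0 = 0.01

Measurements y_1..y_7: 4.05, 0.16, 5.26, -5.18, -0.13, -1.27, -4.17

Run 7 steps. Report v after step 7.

v_post = 3.5133

step 1: x_pred=3.8243  r=0.2257  x^+=3.9022  v^+=0.7933  a^+=0.3962
step 2: x_pred=4.3188  r=-4.1588  x^+=2.8840  v^+=-3.2324  a^+=-6.7202
step 3: x_pred=0.6225  r=4.6375  x^+=2.2225  v^+=-1.6942  a^+=1.2153
step 4: x_pred=1.5604  r=-6.7404  x^+=-0.7650  v^+=-7.9495  a^+=-10.3187
step 5: x_pred=-5.6410  r=5.5110  x^+=-3.7397  v^+=-7.2179  a^+=-0.8885
step 6: x_pred=-7.2303  r=5.9603  x^+=-5.1740  v^+=-1.5992  a^+=9.3106
step 7: x_pred=-4.8972  r=0.7272  x^+=-4.6463  v^+=3.5133  a^+=10.5550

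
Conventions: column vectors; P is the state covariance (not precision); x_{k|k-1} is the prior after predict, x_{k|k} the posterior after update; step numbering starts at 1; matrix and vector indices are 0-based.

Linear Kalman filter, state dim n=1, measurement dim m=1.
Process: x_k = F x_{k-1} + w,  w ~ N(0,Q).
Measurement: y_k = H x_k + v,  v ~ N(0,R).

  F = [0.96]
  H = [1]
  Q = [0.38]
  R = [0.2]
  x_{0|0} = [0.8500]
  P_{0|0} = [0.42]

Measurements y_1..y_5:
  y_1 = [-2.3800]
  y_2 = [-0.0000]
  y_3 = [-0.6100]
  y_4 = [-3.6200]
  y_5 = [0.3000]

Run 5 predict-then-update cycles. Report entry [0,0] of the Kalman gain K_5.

K[0,0] = 0.7193

step 1: x^-=[0.8160]  P^-=[0.7671]  S=[0.9671]  K=[0.7932]  nu=[-3.1960]  x^+=[-1.7190]  P^+=[0.1586]
step 2: x^-=[-1.6503]  P^-=[0.5262]  S=[0.7262]  K=[0.7246]  nu=[1.6503]  x^+=[-0.4545]  P^+=[0.1449]
step 3: x^-=[-0.4363]  P^-=[0.5136]  S=[0.7136]  K=[0.7197]  nu=[-0.1737]  x^+=[-0.5613]  P^+=[0.1439]
step 4: x^-=[-0.5389]  P^-=[0.5127]  S=[0.7127]  K=[0.7194]  nu=[-3.0811]  x^+=[-2.7553]  P^+=[0.1439]
step 5: x^-=[-2.6451]  P^-=[0.5126]  S=[0.7126]  K=[0.7193]  nu=[2.9451]  x^+=[-0.5266]  P^+=[0.1439]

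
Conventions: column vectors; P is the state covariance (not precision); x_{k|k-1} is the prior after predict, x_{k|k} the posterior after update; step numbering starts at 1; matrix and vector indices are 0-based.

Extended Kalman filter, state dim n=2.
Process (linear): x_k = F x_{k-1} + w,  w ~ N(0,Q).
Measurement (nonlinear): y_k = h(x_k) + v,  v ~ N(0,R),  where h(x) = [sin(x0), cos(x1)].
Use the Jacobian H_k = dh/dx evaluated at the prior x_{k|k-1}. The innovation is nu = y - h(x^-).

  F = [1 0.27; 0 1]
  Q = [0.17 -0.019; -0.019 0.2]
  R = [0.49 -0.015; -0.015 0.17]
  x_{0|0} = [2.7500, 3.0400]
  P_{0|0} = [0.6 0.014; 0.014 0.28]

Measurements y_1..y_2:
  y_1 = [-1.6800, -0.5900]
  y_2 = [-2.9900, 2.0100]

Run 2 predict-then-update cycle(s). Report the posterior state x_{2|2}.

step 1: x^-=[3.5708, 3.0400]  P^-=[0.7980 0.0706; 0.0706 0.4800]  H_jac=[-0.9093 0.0000; 0.0000 -0.1014]  S=[1.1498 -0.0085; -0.0085 0.1749]  K=[-0.6316 -0.0716; -0.0579 -0.2811]  nu=[-1.2638, 0.4048]  x^+=[4.3401, 2.9994]  P^+=[0.3392 0.0266; 0.0266 0.4626]
step 2: x^-=[5.1499, 2.9994]  P^-=[0.5572 0.1325; 0.1325 0.6626]  H_jac=[0.4237 0.0000; 0.0000 -0.1417]  S=[0.5900 -0.0230; -0.0230 0.1833]  K=[0.3981 -0.0526; 0.0756 -0.5028]  nu=[-2.0842, 2.9999]  x^+=[4.1625, 1.3335]  P^+=[0.4623 0.1052; 0.1052 0.6111]

x_post = [4.1625, 1.3335]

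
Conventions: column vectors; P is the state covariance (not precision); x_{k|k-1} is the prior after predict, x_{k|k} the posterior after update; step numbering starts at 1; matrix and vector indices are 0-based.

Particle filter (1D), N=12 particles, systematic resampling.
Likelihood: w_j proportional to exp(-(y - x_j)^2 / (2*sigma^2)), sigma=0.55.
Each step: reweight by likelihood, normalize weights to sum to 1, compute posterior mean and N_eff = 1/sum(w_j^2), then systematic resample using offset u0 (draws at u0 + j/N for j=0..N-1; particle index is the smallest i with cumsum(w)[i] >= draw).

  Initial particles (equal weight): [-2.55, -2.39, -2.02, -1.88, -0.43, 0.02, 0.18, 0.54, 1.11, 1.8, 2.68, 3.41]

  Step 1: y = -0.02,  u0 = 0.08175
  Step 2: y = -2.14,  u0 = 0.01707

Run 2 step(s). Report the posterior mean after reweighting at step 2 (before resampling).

step 1: w=[0.0000, 0.0000, 0.0004, 0.0010, 0.2217, 0.2919, 0.2740, 0.1743, 0.0355, 0.0012, 0.0000, 0.0000]  mean=0.0928  Neff=4.1480  idx=[4, 4, 5, 5, 5, 5, 6, 6, 6, 7, 7, 8]
step 2: w=[0.4389, 0.4389, 0.0247, 0.0247, 0.0247, 0.0247, 0.0075, 0.0075, 0.0075, 0.0004, 0.0004, 0.0000]  mean=-0.3710  Neff=2.5777  idx=[0, 0, 0, 0, 0, 0, 1, 1, 1, 1, 1, 4]

post_mean = -0.3710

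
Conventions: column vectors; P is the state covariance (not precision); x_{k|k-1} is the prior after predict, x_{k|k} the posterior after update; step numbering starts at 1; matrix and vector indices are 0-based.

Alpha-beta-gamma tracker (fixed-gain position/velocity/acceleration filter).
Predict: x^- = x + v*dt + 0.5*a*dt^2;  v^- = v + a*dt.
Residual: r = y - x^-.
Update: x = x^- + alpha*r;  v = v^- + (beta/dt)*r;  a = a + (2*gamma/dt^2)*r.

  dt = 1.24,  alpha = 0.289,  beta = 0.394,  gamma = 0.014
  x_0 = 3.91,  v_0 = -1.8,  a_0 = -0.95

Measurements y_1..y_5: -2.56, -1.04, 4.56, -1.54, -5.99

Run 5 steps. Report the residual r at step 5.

resid = -0.9459

step 1: x_pred=0.9476  r=-3.5076  x^+=-0.0661  v^+=-4.0925  a^+=-1.0139
step 2: x_pred=-5.9203  r=4.8803  x^+=-4.5099  v^+=-3.7991  a^+=-0.9250
step 3: x_pred=-9.9319  r=14.4919  x^+=-5.7437  v^+=-0.3414  a^+=-0.6611
step 4: x_pred=-6.6753  r=5.1353  x^+=-5.1912  v^+=0.4705  a^+=-0.5676
step 5: x_pred=-5.0441  r=-0.9459  x^+=-5.3175  v^+=-0.5338  a^+=-0.5848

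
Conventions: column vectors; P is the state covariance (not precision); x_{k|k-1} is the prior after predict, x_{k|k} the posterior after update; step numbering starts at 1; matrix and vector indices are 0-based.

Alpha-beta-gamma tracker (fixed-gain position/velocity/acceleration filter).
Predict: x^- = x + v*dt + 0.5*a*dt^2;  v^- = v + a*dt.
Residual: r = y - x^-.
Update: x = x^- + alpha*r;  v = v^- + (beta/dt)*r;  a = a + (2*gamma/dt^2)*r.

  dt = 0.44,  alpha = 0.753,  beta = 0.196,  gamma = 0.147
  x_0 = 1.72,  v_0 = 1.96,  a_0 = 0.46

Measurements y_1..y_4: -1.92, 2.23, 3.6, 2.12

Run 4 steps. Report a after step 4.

a_post = 1.8265

step 1: x_pred=2.6269  r=-4.5469  x^+=-0.7969  v^+=0.1370  a^+=-6.4449
step 2: x_pred=-1.3605  r=3.5905  x^+=1.3431  v^+=-1.0994  a^+=-0.9924
step 3: x_pred=0.7633  r=2.8367  x^+=2.8993  v^+=-0.2725  a^+=3.3153
step 4: x_pred=3.1004  r=-0.9804  x^+=2.3622  v^+=0.7496  a^+=1.8265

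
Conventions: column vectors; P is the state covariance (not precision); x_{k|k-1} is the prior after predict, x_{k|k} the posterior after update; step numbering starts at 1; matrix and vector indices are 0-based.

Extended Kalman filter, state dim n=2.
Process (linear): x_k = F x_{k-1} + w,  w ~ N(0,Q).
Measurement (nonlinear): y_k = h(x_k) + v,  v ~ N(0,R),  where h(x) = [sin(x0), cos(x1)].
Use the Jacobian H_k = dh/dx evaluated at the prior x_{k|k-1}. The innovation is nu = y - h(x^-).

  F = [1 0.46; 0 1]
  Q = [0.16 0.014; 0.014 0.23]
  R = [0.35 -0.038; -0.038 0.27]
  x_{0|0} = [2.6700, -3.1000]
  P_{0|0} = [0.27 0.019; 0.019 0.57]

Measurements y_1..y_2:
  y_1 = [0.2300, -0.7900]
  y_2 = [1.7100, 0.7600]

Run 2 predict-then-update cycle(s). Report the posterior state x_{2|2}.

step 1: x^-=[1.2440, -3.1000]  P^-=[0.5681 0.2952; 0.2952 0.8000]  H_jac=[0.3210 0.0000; 0.0000 0.0416]  S=[0.4085 -0.0341; -0.0341 0.2714]  K=[0.4549 0.1023; 0.2447 0.1533]  nu=[-0.7171, 0.2091]  x^+=[0.9392, -3.2434]  P^+=[0.4839 0.2487; 0.2487 0.7717]
step 2: x^-=[-0.5528, -3.2434]  P^-=[1.0360 0.6177; 0.6177 1.0017]  H_jac=[0.8511 0.0000; 0.0000 -0.1017]  S=[1.1004 -0.0914; -0.0914 0.2804]  K=[0.8044 0.0384; 0.4600 -0.2132]  nu=[2.2351, 1.7548]  x^+=[1.3126, -2.5894]  P^+=[0.3291 0.1987; 0.1987 0.7382]

x_post = [1.3126, -2.5894]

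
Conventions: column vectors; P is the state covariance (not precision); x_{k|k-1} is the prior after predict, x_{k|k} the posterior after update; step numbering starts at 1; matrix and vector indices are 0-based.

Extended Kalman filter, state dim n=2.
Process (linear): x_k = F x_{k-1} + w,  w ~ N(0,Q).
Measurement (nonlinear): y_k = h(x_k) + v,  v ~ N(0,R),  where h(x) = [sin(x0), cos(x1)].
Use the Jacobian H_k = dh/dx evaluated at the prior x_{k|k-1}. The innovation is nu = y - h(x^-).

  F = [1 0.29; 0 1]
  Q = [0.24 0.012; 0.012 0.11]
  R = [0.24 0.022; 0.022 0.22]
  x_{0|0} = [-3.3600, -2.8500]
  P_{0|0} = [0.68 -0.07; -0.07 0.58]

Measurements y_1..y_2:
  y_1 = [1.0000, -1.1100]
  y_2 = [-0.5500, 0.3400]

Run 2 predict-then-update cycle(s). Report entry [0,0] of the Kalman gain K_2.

step 1: x^-=[-4.1865, -2.8500]  P^-=[0.9282 0.1102; 0.1102 0.6900]  H_jac=[-0.5020 0.0000; 0.0000 0.2875]  S=[0.4739 0.0061; 0.0061 0.2770]  K=[-0.9850 0.1360; -0.1260 0.7188]  nu=[0.1351, -0.1522]  x^+=[-4.3403, -2.9764]  P^+=[0.4649 0.0287; 0.0287 0.5404]
step 2: x^-=[-5.2035, -2.9764]  P^-=[0.7671 0.1975; 0.1975 0.6504]  H_jac=[0.4716 0.0000; 0.0000 0.1644]  S=[0.4106 0.0373; 0.0373 0.2376]  K=[0.8812 -0.0017; 0.1886 0.4205]  nu=[-1.4318, 1.3264]  x^+=[-6.4674, -2.6887]  P^+=[0.4484 0.1156; 0.1156 0.5879]

K[0,0] = 0.8812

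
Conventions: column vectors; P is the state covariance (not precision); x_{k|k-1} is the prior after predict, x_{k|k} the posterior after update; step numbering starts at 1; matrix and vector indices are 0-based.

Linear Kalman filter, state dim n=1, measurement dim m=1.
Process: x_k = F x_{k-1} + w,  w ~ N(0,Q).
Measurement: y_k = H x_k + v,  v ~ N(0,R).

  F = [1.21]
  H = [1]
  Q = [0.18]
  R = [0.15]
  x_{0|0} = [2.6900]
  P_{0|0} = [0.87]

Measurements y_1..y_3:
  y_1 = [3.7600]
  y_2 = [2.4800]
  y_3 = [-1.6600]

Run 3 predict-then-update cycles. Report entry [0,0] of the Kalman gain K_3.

step 1: x^-=[3.2549]  P^-=[1.4538]  S=[1.6038]  K=[0.9065]  nu=[0.5051]  x^+=[3.7128]  P^+=[0.1360]
step 2: x^-=[4.4924]  P^-=[0.3791]  S=[0.5291]  K=[0.7165]  nu=[-2.0124]  x^+=[3.0506]  P^+=[0.1075]
step 3: x^-=[3.6912]  P^-=[0.3374]  S=[0.4874]  K=[0.6922]  nu=[-5.3512]  x^+=[-0.0130]  P^+=[0.1038]

K[0,0] = 0.6922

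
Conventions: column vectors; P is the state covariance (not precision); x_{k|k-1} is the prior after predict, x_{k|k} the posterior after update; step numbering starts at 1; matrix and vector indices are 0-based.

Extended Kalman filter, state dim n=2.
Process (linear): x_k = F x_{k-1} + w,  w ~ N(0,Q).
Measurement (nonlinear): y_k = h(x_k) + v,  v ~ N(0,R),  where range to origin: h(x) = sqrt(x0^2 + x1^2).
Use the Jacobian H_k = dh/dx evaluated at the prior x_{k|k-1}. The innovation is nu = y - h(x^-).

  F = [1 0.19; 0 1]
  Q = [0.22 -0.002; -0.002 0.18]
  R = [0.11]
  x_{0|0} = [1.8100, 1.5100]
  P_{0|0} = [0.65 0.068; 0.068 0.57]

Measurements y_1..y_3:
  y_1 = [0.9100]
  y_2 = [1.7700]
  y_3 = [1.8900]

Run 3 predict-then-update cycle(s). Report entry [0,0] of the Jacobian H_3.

step 1: x^-=[2.0969, 1.5100]  P^-=[0.9164 0.1743; 0.1743 0.7500]  H_jac=[0.8115 0.5844]  S=[1.1349]  K=[0.7450; 0.5108]  nu=[-1.6740]  x^+=[0.8497, 0.6549]  P^+=[0.2865 -0.2576; -0.2576 0.4539]
step 2: x^-=[0.9742, 0.6549]  P^-=[0.4250 -0.1734; -0.1734 0.6339]  H_jac=[0.8299 0.5579]  S=[0.4395]  K=[0.5825; 0.4773]  nu=[0.5962]  x^+=[1.3214, 0.9395]  P^+=[0.2759 -0.2955; -0.2955 0.5337]
step 3: x^-=[1.4999, 0.9395]  P^-=[0.4029 -0.1961; -0.1961 0.7137]  H_jac=[0.8475 0.5308]  S=[0.4240]  K=[0.5597; 0.5016]  nu=[0.1202]  x^+=[1.5672, 0.9997]  P^+=[0.2700 -0.3152; -0.3152 0.6071]

H_jac[0,0] = 0.8475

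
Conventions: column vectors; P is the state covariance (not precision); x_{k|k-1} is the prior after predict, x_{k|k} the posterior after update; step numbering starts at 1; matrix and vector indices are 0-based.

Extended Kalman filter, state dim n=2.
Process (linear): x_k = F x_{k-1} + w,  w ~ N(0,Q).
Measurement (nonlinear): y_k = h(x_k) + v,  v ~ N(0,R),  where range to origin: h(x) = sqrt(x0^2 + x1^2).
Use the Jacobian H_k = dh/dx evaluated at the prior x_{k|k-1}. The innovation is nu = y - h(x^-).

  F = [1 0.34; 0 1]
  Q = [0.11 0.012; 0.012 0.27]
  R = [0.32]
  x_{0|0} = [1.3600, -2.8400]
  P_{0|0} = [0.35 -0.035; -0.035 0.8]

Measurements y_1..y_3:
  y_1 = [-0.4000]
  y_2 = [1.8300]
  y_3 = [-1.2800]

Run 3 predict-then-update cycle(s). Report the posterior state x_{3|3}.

x_post = [-0.4411, -1.0610]

step 1: x^-=[0.3944, -2.8400]  P^-=[0.5287 0.2490; 0.2490 1.0700]  H_jac=[0.1376 -0.9905]  S=[1.3119]  K=[-0.1326; -0.7817]  nu=[-3.2673]  x^+=[0.8275, -0.2858]  P^+=[0.5056 0.1130; 0.1130 0.2683]
step 2: x^-=[0.7303, -0.2858]  P^-=[0.7235 0.2163; 0.2163 0.5383]  H_jac=[0.9312 -0.3645]  S=[0.8721]  K=[0.6822; 0.0060]  nu=[1.0457]  x^+=[1.4437, -0.2796]  P^+=[0.3177 0.2127; 0.2127 0.5382]
step 3: x^-=[1.3486, -0.2796]  P^-=[0.6345 0.4077; 0.4077 0.8082]  H_jac=[0.9792 -0.2030]  S=[0.7996]  K=[0.6735; 0.2941]  nu=[-2.6573]  x^+=[-0.4411, -1.0610]  P^+=[0.2718 0.2493; 0.2493 0.7391]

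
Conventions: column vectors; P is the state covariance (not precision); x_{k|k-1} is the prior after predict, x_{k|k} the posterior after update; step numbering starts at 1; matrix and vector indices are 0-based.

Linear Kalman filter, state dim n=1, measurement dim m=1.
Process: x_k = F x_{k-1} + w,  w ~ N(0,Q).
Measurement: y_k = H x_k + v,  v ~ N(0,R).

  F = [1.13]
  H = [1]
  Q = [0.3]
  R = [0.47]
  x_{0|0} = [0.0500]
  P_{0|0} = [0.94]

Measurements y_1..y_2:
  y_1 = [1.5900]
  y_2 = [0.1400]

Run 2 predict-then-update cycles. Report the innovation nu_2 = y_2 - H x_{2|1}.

innov = [-1.2433]

step 1: x^-=[0.0565]  P^-=[1.5003]  S=[1.9703]  K=[0.7615]  nu=[1.5335]  x^+=[1.2242]  P^+=[0.3579]
step 2: x^-=[1.3833]  P^-=[0.7570]  S=[1.2270]  K=[0.6169]  nu=[-1.2433]  x^+=[0.6163]  P^+=[0.2900]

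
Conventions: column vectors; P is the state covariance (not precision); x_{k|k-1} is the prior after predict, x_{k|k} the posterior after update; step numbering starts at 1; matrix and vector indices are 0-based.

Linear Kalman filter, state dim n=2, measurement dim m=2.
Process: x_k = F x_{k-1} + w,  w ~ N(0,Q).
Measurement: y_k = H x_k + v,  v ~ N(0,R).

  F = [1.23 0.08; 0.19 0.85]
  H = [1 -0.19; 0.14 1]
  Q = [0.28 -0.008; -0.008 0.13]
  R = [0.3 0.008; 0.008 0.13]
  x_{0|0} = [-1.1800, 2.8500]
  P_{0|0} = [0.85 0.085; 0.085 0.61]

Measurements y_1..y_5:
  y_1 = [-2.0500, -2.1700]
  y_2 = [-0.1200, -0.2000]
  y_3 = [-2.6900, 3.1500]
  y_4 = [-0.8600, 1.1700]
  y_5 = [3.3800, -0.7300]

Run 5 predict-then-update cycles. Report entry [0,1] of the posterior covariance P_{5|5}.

P_post[0,1] = 0.0025

step 1: x^-=[-1.2234, 2.1983]  P^-=[1.5866 0.3223; 0.3223 0.6289]  S=[1.7868 0.4244; 0.4244 0.8802]  K=[0.7982 0.2337; -0.0772 0.8029]  nu=[-0.4089, -4.1970]  x^+=[-2.5306, -1.1400]  P^+=[0.2419 0.0029; 0.0029 0.1034]
step 2: x^-=[-3.2039, -1.4499]  P^-=[0.6472 0.0586; 0.0586 0.2143]  S=[0.9326 0.1150; 0.1150 0.3734]  K=[0.6577 0.1972; -0.0564 0.6133]  nu=[2.8084, 1.6984]  x^+=[-1.0220, -0.5666]  P^+=[0.1994 0.0030; 0.0030 0.0789]
step 3: x^-=[-1.3024, -0.6758]  P^-=[0.5828 0.0471; 0.0471 0.1951]  S=[0.8720 0.0984; 0.0984 0.3498]  K=[0.6368 0.1889; -0.0553 0.5923]  nu=[-1.5160, 4.0081]  x^+=[-1.5108, 1.7823]  P^+=[0.1931 0.0026; 0.0026 0.0762]
step 4: x^-=[-1.7156, 1.2279]  P^-=[0.5731 0.0451; 0.0451 0.1929]  S=[0.8629 0.0955; 0.0955 0.3467]  K=[0.6335 0.1870; -0.0555 0.5897]  nu=[1.0889, 0.1823]  x^+=[-0.9917, 1.2750]  P^+=[0.1920 0.0025; 0.0025 0.0759]
step 5: x^-=[-1.1178, 0.8953]  P^-=[0.5715 0.0447; 0.0447 0.1926]  S=[0.8615 0.0949; 0.0949 0.3463]  K=[0.6330 0.1866; -0.0555 0.5894]  nu=[4.6679, -1.4688]  x^+=[1.5628, -0.2296]  P^+=[0.1919 0.0025; 0.0025 0.0758]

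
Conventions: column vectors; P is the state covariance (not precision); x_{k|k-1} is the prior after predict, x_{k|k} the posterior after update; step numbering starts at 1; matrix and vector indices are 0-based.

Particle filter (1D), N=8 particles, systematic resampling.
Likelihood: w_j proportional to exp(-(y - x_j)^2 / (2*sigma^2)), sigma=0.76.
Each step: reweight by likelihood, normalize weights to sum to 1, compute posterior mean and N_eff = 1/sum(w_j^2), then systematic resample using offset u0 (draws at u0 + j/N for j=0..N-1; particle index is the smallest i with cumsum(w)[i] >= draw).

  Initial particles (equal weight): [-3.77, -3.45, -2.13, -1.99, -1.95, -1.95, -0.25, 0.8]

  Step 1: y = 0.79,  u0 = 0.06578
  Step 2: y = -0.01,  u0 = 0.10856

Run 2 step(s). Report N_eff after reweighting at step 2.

step 1: w=[0.0000, 0.0000, 0.0004, 0.0009, 0.0011, 0.0011, 0.2807, 0.7158]  mean=0.4956  Neff=1.6915  idx=[6, 6, 7, 7, 7, 7, 7, 7]
step 2: w=[0.1794, 0.1794, 0.1069, 0.1069, 0.1069, 0.1069, 0.1069, 0.1069]  mean=0.4232  Neff=7.5248  idx=[0, 1, 1, 3, 4, 5, 6, 7]

N_eff = 7.5248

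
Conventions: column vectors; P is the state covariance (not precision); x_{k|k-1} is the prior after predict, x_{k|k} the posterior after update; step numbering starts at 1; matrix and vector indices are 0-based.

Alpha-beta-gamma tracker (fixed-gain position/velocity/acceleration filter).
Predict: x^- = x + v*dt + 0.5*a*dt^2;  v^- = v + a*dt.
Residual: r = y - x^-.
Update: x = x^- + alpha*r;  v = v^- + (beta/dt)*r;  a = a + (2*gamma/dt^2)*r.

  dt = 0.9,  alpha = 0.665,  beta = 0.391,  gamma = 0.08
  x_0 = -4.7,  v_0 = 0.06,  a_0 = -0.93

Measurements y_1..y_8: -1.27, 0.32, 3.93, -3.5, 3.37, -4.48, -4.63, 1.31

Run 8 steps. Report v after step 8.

step 1: x_pred=-5.0226  r=3.7526  x^+=-2.5271  v^+=0.8533  a^+=-0.1887
step 2: x_pred=-1.8356  r=2.1556  x^+=-0.4021  v^+=1.6199  a^+=0.2371
step 3: x_pred=1.1518  r=2.7782  x^+=2.9993  v^+=3.0403  a^+=0.7858
step 4: x_pred=6.0538  r=-9.5538  x^+=-0.2995  v^+=-0.4031  a^+=-1.1013
step 5: x_pred=-1.1083  r=4.4783  x^+=1.8698  v^+=0.5513  a^+=-0.2167
step 6: x_pred=2.2781  r=-6.7581  x^+=-2.2160  v^+=-2.5798  a^+=-1.5517
step 7: x_pred=-5.1663  r=0.5363  x^+=-4.8097  v^+=-3.7433  a^+=-1.4457
step 8: x_pred=-8.7642  r=10.0742  x^+=-2.0649  v^+=-0.6678  a^+=0.5442

v_post = -0.6678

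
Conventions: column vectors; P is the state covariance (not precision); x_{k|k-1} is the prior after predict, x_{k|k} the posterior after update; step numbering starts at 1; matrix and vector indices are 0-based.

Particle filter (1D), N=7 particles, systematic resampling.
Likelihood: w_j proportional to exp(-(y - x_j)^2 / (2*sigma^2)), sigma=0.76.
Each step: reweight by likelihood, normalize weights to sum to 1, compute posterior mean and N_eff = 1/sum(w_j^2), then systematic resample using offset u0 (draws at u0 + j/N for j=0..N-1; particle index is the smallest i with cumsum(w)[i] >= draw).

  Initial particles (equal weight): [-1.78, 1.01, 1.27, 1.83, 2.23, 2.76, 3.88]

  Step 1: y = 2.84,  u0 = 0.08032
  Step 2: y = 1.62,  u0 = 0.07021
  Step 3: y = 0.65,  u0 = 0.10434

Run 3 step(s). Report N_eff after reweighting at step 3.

step 1: w=[0.0000, 0.0204, 0.0439, 0.1533, 0.2686, 0.3686, 0.1453]  mean=2.5368  Neff=3.9228  idx=[3, 4, 4, 5, 5, 5, 6]
step 2: w=[0.2833, 0.2133, 0.2133, 0.0955, 0.0955, 0.0955, 0.0035]  mean=2.2744  Neff=5.0348  idx=[0, 0, 1, 2, 2, 3, 5]
step 3: w=[0.3035, 0.3035, 0.1167, 0.1167, 0.1167, 0.0215, 0.0215]  mean=2.0100  Neff=4.4252  idx=[0, 0, 1, 1, 2, 3, 5]

N_eff = 4.4252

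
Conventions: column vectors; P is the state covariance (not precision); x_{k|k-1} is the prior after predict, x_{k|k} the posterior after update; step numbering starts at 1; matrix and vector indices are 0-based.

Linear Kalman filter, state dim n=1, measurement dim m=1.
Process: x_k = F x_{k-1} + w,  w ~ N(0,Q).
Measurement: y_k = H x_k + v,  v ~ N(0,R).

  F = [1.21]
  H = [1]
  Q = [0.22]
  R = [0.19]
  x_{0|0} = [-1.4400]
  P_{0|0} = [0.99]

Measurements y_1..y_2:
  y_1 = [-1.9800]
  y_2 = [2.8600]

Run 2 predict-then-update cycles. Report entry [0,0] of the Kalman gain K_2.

K[0,0] = 0.7120

step 1: x^-=[-1.7424]  P^-=[1.6695]  S=[1.8595]  K=[0.8978]  nu=[-0.2376]  x^+=[-1.9557]  P^+=[0.1706]
step 2: x^-=[-2.3664]  P^-=[0.4698]  S=[0.6598]  K=[0.7120]  nu=[5.2264]  x^+=[1.3549]  P^+=[0.1353]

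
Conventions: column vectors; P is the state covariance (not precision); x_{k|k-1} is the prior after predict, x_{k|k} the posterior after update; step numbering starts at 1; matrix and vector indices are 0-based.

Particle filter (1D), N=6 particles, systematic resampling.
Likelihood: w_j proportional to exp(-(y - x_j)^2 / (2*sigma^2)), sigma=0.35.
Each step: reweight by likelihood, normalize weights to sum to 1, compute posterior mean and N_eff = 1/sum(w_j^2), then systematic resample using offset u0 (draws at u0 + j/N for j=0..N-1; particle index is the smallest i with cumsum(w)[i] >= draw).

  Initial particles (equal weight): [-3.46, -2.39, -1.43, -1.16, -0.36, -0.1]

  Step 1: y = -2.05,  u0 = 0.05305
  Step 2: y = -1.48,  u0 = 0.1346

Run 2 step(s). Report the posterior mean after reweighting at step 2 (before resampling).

post_mean = -1.4918

step 1: w=[0.0003, 0.7155, 0.2389, 0.0452, 0.0000, 0.0000]  mean=-2.1054  Neff=1.7510  idx=[1, 1, 1, 1, 2, 2]
step 2: w=[0.0161, 0.0161, 0.0161, 0.0161, 0.4678, 0.4678]  mean=-1.4918  Neff=2.2792  idx=[4, 4, 4, 5, 5, 5]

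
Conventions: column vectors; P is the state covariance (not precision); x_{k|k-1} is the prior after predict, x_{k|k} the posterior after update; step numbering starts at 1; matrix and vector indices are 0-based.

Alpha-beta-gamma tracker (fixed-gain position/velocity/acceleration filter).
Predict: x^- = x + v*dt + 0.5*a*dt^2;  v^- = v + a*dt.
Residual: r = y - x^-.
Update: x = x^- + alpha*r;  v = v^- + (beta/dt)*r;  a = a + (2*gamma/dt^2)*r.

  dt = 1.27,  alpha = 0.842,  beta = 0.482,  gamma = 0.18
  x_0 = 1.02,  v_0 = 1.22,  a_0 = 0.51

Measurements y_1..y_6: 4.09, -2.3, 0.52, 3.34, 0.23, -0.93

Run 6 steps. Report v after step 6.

step 1: x_pred=2.9807  r=1.1093  x^+=3.9147  v^+=2.2887  a^+=0.7576
step 2: x_pred=7.4324  r=-9.7324  x^+=-0.7623  v^+=-0.4428  a^+=-1.4147
step 3: x_pred=-2.4655  r=2.9855  x^+=0.0483  v^+=-1.1064  a^+=-0.7483
step 4: x_pred=-1.9603  r=5.3003  x^+=2.5026  v^+=-0.0451  a^+=0.4347
step 5: x_pred=2.7959  r=-2.5659  x^+=0.6354  v^+=-0.4668  a^+=-0.1380
step 6: x_pred=-0.0687  r=-0.8613  x^+=-0.7939  v^+=-0.9689  a^+=-0.3302

v_post = -0.9689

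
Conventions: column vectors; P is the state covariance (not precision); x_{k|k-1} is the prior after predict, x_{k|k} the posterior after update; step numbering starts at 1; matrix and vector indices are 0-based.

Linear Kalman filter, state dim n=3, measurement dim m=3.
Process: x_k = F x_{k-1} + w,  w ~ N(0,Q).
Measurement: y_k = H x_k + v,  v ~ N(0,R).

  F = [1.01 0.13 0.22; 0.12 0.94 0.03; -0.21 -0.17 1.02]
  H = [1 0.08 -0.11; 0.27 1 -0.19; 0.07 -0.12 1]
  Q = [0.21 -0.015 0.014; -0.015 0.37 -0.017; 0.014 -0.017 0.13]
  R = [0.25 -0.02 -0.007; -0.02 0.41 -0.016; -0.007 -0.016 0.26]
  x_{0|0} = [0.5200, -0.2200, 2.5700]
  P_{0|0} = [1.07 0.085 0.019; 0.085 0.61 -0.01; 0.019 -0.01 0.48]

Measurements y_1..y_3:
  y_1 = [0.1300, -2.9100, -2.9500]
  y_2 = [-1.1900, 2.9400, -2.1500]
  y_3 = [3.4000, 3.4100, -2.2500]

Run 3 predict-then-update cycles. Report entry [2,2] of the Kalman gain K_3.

K[2,2] = 0.5142

step 1: x^-=[1.0620, -0.0673, 2.5496]  P^-=[1.3652 0.2734 -0.1179; 0.2734 0.9436 -0.1526; -0.1179 -0.1526 0.6956]  S=[1.7021 0.7629 -0.1595; 0.7629 1.6959 -0.4117; -0.1595 -0.4117 0.9914]  K=[0.8086 0.0513 0.0958; -0.0775 0.6544 0.0104; -0.0606 0.0122 0.7071]  nu=[-0.6462, -2.6450, -5.5820]  x^+=[-0.1305, -1.8063, -1.3906]  P^+=[0.2044 -0.0523 -0.0022; -0.0523 0.2897 0.0312; -0.0022 0.0312 0.1880]
step 2: x^-=[-0.6726, -1.7553, -1.0840]  P^-=[0.4196 0.0024 0.0177; 0.0024 0.6191 -0.0218; 0.0177 -0.0218 0.3293]  S=[0.6744 0.1510 -0.0046; 0.1510 1.0793 -0.1626; -0.0046 -0.1626 0.6080]  K=[0.6130 0.0319 0.0900; -0.0504 0.5848 -0.0017; -0.0294 0.0134 0.5514]  nu=[-0.4962, 4.6709, -1.2296]  x^+=[-0.9386, 1.0034, -1.6847]  P^+=[0.1557 -0.0422 0.0027; -0.0422 0.2568 0.0243; 0.0027 0.0243 0.1461]
step 3: x^-=[-1.1881, 0.7801, -1.6918]  P^-=[0.3717 0.0008 0.0214; 0.0008 0.5912 -0.0248; 0.0214 -0.0248 0.2837]  S=[0.6248 0.1328 0.0010; 0.1328 1.0462 -0.1537; 0.0010 -0.1537 0.5630]  K=[0.5843 0.0321 0.0918; -0.0404 0.5729 -0.0135; -0.0215 0.0085 0.5142]  nu=[4.3396, 2.6293, -0.3814]  x^+=[1.3969, 2.1163, -1.9587]  P^+=[0.1484 -0.0393 0.0042; -0.0393 0.2504 0.0204; 0.0042 0.0204 0.1359]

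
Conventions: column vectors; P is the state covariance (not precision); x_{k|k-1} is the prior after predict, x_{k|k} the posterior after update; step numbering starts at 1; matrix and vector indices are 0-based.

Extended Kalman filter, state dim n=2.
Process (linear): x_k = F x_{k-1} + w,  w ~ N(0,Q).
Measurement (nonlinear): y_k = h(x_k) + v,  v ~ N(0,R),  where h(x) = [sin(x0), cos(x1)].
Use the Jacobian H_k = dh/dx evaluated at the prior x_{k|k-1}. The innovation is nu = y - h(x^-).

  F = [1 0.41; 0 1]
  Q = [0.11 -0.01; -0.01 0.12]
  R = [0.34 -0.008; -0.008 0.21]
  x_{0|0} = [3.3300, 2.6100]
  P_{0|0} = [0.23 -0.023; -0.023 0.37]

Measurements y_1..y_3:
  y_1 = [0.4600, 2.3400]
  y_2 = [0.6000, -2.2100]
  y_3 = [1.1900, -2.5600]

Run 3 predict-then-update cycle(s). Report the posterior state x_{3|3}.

step 1: x^-=[4.4001, 2.6100]  P^-=[0.3833 0.1187; 0.1187 0.4900]  H_jac=[-0.3072 0.0000; 0.0000 -0.5069]  S=[0.3762 0.0105; 0.0105 0.3359]  K=[-0.3084 -0.1695; -0.0764 -0.7371]  nu=[1.4116, 3.2020]  x^+=[3.4221, 0.1421]  P^+=[0.3368 0.0654; 0.0654 0.3041]
step 2: x^-=[3.4803, 0.1421]  P^-=[0.5515 0.1801; 0.1801 0.4241]  H_jac=[-0.9432 0.0000; 0.0000 -0.1416]  S=[0.8306 0.0160; 0.0160 0.2185]  K=[-0.6249 -0.0708; -0.1994 -0.2602]  nu=[0.9323, -3.1999]  x^+=[3.1243, 0.7889]  P^+=[0.2247 0.0697; 0.0697 0.3746]
step 3: x^-=[3.4478, 0.7889]  P^-=[0.4548 0.2133; 0.2133 0.4946]  H_jac=[-0.9535 0.0000; 0.0000 -0.7096]  S=[0.7535 0.1363; 0.1363 0.4591]  K=[-0.5452 -0.1678; -0.1391 -0.7233]  nu=[1.4914, -3.2646]  x^+=[3.1825, 2.9428]  P^+=[0.1930 0.0435; 0.0435 0.2125]

x_post = [3.1825, 2.9428]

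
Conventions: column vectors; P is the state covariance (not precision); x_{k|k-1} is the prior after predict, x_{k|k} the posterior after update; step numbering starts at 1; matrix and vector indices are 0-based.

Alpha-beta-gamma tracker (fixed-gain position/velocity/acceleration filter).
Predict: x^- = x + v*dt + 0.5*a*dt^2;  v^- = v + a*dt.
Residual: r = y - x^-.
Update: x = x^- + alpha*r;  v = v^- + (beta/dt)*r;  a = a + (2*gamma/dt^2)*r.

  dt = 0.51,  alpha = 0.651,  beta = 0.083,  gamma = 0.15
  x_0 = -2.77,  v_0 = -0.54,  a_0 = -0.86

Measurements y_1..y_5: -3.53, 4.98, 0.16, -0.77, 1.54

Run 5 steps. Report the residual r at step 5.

step 1: x_pred=-3.1572  r=-0.3728  x^+=-3.3999  v^+=-1.0393  a^+=-1.2899
step 2: x_pred=-4.0977  r=9.0777  x^+=1.8119  v^+=-0.2198  a^+=9.1803
step 3: x_pred=2.8937  r=-2.7337  x^+=1.1141  v^+=4.0173  a^+=6.0272
step 4: x_pred=3.9467  r=-4.7167  x^+=0.8761  v^+=6.3235  a^+=0.5870
step 5: x_pred=4.1775  r=-2.6375  x^+=2.4605  v^+=6.1937  a^+=-2.4551

resid = -2.6375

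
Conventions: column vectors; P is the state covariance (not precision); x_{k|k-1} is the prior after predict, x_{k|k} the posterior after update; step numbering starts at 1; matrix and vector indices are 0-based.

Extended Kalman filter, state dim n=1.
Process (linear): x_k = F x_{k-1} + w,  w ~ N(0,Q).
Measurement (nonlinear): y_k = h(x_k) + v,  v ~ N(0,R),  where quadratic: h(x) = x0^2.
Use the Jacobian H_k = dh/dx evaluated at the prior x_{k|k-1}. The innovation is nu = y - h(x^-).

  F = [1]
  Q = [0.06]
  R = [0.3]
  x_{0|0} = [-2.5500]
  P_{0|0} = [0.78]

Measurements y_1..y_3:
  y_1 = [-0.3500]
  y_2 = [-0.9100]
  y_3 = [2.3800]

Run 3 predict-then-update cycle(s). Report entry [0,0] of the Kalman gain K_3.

K[0,0] = -0.2571

step 1: x^-=[-2.5500]  P^-=[0.8400]  H_jac=[-5.1000]  S=[22.1484]  K=[-0.1934]  nu=[-6.8525]  x^+=[-1.2246]  P^+=[0.0114]
step 2: x^-=[-1.2246]  P^-=[0.0714]  H_jac=[-2.4491]  S=[0.7281]  K=[-0.2401]  nu=[-2.4096]  x^+=[-0.6461]  P^+=[0.0294]
step 3: x^-=[-0.6461]  P^-=[0.0894]  H_jac=[-1.2922]  S=[0.4493]  K=[-0.2571]  nu=[1.9626]  x^+=[-1.1507]  P^+=[0.0597]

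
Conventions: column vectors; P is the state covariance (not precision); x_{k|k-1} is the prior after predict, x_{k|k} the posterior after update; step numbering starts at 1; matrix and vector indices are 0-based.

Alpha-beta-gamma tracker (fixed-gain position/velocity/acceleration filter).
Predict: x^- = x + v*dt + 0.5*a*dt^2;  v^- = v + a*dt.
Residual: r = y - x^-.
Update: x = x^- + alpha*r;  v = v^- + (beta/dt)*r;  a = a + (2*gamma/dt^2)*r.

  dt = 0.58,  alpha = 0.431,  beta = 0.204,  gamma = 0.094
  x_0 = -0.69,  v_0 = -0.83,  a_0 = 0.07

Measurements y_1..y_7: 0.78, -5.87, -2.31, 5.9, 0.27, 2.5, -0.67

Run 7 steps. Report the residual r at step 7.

step 1: x_pred=-1.1596  r=1.9396  x^+=-0.3236  v^+=-0.1072  a^+=1.1540
step 2: x_pred=-0.1917  r=-5.6783  x^+=-2.6391  v^+=-1.4351  a^+=-2.0194
step 3: x_pred=-3.8111  r=1.5011  x^+=-3.1641  v^+=-2.0784  a^+=-1.1805
step 4: x_pred=-4.5681  r=10.4681  x^+=-0.0564  v^+=0.9188  a^+=4.6697
step 5: x_pred=1.2620  r=-0.9920  x^+=0.8345  v^+=3.2783  a^+=4.1153
step 6: x_pred=3.4281  r=-0.9281  x^+=3.0281  v^+=5.3388  a^+=3.5966
step 7: x_pred=6.7295  r=-7.3995  x^+=3.5403  v^+=4.8222  a^+=-0.5387

resid = -7.3995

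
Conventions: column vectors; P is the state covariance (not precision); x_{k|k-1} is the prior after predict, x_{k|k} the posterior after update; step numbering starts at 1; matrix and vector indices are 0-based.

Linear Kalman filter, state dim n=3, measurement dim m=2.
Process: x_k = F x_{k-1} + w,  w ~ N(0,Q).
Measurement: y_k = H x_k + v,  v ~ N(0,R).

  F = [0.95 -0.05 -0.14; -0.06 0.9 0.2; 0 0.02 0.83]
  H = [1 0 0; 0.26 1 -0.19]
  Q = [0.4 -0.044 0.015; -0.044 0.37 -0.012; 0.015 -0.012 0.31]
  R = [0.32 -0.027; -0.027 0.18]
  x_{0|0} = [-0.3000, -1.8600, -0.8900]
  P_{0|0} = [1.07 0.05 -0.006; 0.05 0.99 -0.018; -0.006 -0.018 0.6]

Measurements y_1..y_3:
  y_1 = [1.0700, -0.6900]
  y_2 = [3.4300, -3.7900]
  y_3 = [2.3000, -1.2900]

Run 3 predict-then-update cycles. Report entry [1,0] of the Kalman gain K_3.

step 1: x^-=[-0.0674, -1.8340, -0.7759]  P^-=[1.3765 -0.1222 -0.0587; -0.1222 1.1880 0.0921; -0.0587 0.0921 0.7231]  S=[1.6965 0.2199; 0.2199 1.3944]  K=[0.8049 0.0501; -0.1816 0.8453; -0.0296 -0.0387]  nu=[1.1374, 1.0141]  x^+=[0.8989, -1.1833, -0.8488]  P^+=[0.2562 -0.0809 -0.0084; -0.0809 0.2033 0.1326; -0.0084 0.1326 0.7191]
step 2: x^-=[1.0320, -1.2887, -0.7282]  P^-=[0.6576 -0.1770 -0.0828; -0.1770 0.6210 0.2111; -0.0828 0.2111 0.8098]  S=[0.9776 -0.0173; -0.0173 0.7106]  K=[0.6732 0.0300; -0.1678 0.7486; -0.0839 0.0483]  nu=[2.3980, -2.9080]  x^+=[2.5590, -3.8681, -1.0696]  P^+=[0.2146 -0.0739 -0.0281; -0.0739 0.1909 0.1705; -0.0281 0.1705 0.8012]
step 3: x^-=[2.7742, -3.8488, -0.9651]  P^-=[0.6268 -0.1794 -0.1094; -0.1794 0.6275 0.2540; -0.1094 0.2540 0.8677]  S=[0.9468 -0.0227; -0.0227 0.7022]  K=[0.6627 0.0275; -0.1715 0.7529; -0.1136 0.0827]  nu=[-0.4742, 1.6541]  x^+=[2.5055, -2.5220, -0.7745]  P^+=[0.2113 -0.0752 -0.0386; -0.0752 0.1957 0.1895; -0.0386 0.1895 0.8502]

K[1,0] = -0.1715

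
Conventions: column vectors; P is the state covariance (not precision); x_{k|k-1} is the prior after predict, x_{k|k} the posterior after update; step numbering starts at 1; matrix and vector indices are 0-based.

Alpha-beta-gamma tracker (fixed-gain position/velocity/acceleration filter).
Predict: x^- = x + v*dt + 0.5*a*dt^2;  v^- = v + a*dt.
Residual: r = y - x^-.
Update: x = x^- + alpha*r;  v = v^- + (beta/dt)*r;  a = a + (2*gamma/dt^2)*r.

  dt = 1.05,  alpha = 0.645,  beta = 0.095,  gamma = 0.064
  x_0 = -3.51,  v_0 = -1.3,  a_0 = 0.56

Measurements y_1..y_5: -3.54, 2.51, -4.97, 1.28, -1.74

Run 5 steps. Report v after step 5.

v_post = 2.9504

step 1: x_pred=-4.5663  r=1.0263  x^+=-3.9043  v^+=-0.6191  a^+=0.6792
step 2: x_pred=-4.1801  r=6.6901  x^+=0.1350  v^+=0.6993  a^+=1.4559
step 3: x_pred=1.6718  r=-6.6418  x^+=-2.6122  v^+=1.6270  a^+=0.6848
step 4: x_pred=-0.5263  r=1.8063  x^+=0.6387  v^+=2.5094  a^+=0.8945
step 5: x_pred=3.7667  r=-5.5067  x^+=0.2149  v^+=2.9504  a^+=0.2551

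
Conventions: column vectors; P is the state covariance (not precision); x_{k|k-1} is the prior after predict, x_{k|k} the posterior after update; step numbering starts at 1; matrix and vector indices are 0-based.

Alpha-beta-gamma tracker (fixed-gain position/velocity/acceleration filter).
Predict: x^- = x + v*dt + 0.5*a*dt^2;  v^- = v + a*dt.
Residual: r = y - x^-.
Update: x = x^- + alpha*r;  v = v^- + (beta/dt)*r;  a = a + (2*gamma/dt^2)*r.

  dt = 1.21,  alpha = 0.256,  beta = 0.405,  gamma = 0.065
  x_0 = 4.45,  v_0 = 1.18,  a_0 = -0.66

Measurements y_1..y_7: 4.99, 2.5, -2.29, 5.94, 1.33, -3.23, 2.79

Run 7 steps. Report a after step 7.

step 1: x_pred=5.3946  r=-0.4046  x^+=5.2911  v^+=0.2460  a^+=-0.6959
step 2: x_pred=5.0792  r=-2.5792  x^+=4.4189  v^+=-1.4594  a^+=-0.9249
step 3: x_pred=1.9760  r=-4.2660  x^+=0.8839  v^+=-4.0064  a^+=-1.3037
step 4: x_pred=-4.9183  r=10.8583  x^+=-2.1386  v^+=-1.9496  a^+=-0.3396
step 5: x_pred=-4.7462  r=6.0762  x^+=-3.1907  v^+=-0.3267  a^+=0.1999
step 6: x_pred=-3.4396  r=0.2096  x^+=-3.3860  v^+=-0.0146  a^+=0.2185
step 7: x_pred=-3.2437  r=6.0337  x^+=-1.6991  v^+=2.2693  a^+=0.7543

a_post = 0.7543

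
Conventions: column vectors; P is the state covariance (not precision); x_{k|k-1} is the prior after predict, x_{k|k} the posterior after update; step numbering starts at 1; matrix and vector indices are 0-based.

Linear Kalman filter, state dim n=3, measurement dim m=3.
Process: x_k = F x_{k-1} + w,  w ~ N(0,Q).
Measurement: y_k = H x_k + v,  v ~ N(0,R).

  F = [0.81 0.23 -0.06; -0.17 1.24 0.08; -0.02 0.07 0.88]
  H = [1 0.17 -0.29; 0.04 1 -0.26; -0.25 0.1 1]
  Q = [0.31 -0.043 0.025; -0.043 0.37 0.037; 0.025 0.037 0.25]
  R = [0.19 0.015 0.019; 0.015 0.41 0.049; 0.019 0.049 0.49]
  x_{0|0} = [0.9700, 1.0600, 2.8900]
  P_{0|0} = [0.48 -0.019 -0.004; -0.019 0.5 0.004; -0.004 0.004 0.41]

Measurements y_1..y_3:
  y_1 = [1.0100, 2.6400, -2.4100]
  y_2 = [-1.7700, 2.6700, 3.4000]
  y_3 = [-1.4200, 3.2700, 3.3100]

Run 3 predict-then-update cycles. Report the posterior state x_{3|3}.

x_post = [-1.0537, 3.8409, 2.1372]

step 1: x^-=[0.8561, 1.3807, 2.5980]  P^-=[0.6461 0.0127 0.0006; 0.0127 1.1642 0.1166; 0.0006 0.1166 0.5708]  S=[0.9102 0.2554 -0.2705; 0.2554 1.5542 0.1210; -0.2705 0.1210 1.1353]  K=[0.7560 -0.1035 0.0505; 0.0338 0.7139 0.1344; 0.0138 -0.0635 0.5230]  nu=[0.6726, 1.9005, -4.9320]  x^+=[0.9187, 2.0973, -0.0929]  P^+=[0.1681 -0.0152 0.0776; -0.0152 0.3175 0.0659; 0.0776 0.0659 0.2662]
step 2: x^-=[1.2321, 2.4370, 0.0467]  P^-=[0.4231 0.0106 0.0810; 0.0106 0.8822 0.1450; 0.0810 0.1450 0.4632]  S=[0.6198 0.1570 -0.0982; 0.1570 1.2479 0.1597; -0.0982 0.1597 0.9765]  K=[0.6790 -0.0877 0.0583; 0.0467 0.6540 0.1339; 0.0410 -0.0443 0.4799]  nu=[-3.4029, 0.1958, 3.4176]  x^+=[-0.8962, 2.8637, 1.5387]  P^+=[0.1525 -0.0092 0.0762; -0.0092 0.2932 0.0669; 0.0762 0.0669 0.2461]
step 3: x^-=[-0.1596, 3.8264, 1.5724]  P^-=[0.4137 0.0115 0.0815; 0.0115 0.8419 0.1425; 0.0815 0.1425 0.4477]  S=[0.6083 0.1503 -0.0918; 0.1503 1.2079 0.1572; -0.0918 0.1572 0.9591]  K=[0.6742 -0.0856 0.0569; 0.0473 0.6436 0.1324; 0.0419 -0.0422 0.4713]  nu=[-1.4549, -0.1412, 1.3150]  x^+=[-1.0537, 3.8409, 2.1372]  P^+=[0.1512 -0.0087 0.0751; -0.0087 0.2886 0.0663; 0.0751 0.0663 0.2418]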